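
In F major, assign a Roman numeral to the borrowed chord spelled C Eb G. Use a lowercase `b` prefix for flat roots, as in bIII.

v

The root C is the diatonic 5th degree of F major; the borrowing shows in the chord quality. The diatonic chord on degree 5 would be C (V), but C–Eb–G is the minor chord from F minor. As a borrowed chord it is labeled v.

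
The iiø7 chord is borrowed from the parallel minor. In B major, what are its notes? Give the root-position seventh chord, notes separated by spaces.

C# E G B

iiø7 is built on scale degree 2, which is C# in both B major and its parallel. Building the half-diminished-seventh chord from the parallel minor on C#: C#–E–G–B.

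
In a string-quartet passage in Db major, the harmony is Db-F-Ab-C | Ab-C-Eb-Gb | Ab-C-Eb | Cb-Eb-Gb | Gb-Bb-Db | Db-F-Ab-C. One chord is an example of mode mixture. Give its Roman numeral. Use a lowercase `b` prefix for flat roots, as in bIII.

In Db major the diatonic chords are Db, Ebm, Fm, Gb, Ab, Bbm, Cdim. Of the given chords, Db–F–Ab–C = Dbmaj7, Ab–C–Eb–Gb = Ab7, Ab–C–Eb = Ab and Gb–Bb–Db = Gb are diatonic. Cb–Eb–Gb is not: scale degree 7 in Db major carries Cdim (vii°). In Db minor the chord on that degree is Cb, so here it functions as bVII, borrowed from the parallel minor.

bVII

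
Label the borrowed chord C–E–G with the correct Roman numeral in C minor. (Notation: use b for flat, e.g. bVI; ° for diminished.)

I

The root C is the diatonic 1st degree of C minor; the borrowing shows in the chord quality. C–E–G is a major chord — the form found in C major, not the diatonic i (Cm). Borrowed into C minor it is written I.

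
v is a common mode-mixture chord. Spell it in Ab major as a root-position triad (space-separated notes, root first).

Eb Gb Bb

The root, Eb, is scale degree 5 — the same note in Ab major and Ab minor; only the chord quality changes. Stacking thirds in Ab minor on Eb gives Eb–Gb–Bb.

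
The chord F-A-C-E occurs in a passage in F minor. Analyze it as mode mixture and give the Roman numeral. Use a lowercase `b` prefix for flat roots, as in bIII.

Imaj7

F is scale degree 1 in F minor. Diatonically F minor has Fm (i) on that degree; F–A–C–E is instead the major-seventh chord native to F major, so it takes the label Imaj7.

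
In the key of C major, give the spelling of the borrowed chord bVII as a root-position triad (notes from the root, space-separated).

The root of bVII is the lowered 7th degree: B becomes Bb. Building the major chord from the parallel minor on Bb: Bb–D–F.

Bb D F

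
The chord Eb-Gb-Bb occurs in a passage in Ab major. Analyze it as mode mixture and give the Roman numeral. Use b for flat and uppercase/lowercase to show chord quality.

Eb is scale degree 5 in Ab major. The diatonic chord on degree 5 would be Eb (V), but Eb–Gb–Bb is the minor chord from Ab minor. As a borrowed chord it is labeled v.

v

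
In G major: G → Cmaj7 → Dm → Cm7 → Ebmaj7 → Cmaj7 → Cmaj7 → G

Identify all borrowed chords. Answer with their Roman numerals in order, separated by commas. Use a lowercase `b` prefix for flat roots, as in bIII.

v, iv7, bVImaj7

The diatonic triads in G major are G, Am, Bm, C, D, Em, F#dim. G and Cmaj7 are both diatonic. But Dm (D–F–A) is foreign: the diatonic V on degree 5 is D, whereas Dm comes from G minor. It is labeled v. But Cm7 (C–Eb–G–Bb) is foreign: the diatonic IV on degree 4 is C, whereas Cm7 comes from G minor. It is labeled iv7. Ebmaj7 (Eb–G–Bb–D) doesn't fit — on degree 6 G major would have Em (vi). Ebmaj7 is the degree-6 chord of G minor, so it is the borrowed bVImaj7.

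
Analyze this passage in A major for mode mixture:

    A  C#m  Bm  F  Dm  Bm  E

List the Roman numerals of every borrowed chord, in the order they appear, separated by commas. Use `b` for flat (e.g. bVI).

bVI, iv

A major has the diatonic set A, Bm, C#m, D, E, F#m, G#dim. A, C#m, Bm and E are all diatonic. F (F–A–C) doesn't fit — on degree 6 A major would have F#m (vi). F is the degree-6 chord of A minor, so it is the borrowed bVI. Dm (D–F–A) doesn't fit — on degree 4 A major would have D (IV). Dm is the degree-4 chord of A minor, so it is the borrowed iv.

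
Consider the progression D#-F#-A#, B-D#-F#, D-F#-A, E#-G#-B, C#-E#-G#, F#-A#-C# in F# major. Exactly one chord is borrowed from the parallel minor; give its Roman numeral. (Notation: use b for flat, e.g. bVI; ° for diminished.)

bVI

F# major has the diatonic set F#, G#m, A#m, B, C#, D#m, E#dim. Of the given chords, D#–F#–A# = D#m, B–D#–F# = B, E#–G#–B = E#dim, C#–E#–G# = C# and F#–A#–C# = F# are diatonic. D–F#–A is not: scale degree 6 in F# major carries D#m (vi). In F# minor the chord on that degree is D, so here it functions as bVI, borrowed from the parallel minor.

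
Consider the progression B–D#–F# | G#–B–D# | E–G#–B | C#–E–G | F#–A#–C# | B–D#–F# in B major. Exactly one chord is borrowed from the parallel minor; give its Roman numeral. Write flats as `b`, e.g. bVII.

In B major the diatonic chords are B, C#m, D#m, E, F#, G#m, A#dim. Of the given chords, B–D#–F# = B, G#–B–D# = G#m, E–G#–B = E and F#–A#–C# = F# are diatonic. But C#–E–G is foreign: the diatonic ii on degree 2 is C#m, whereas C#dim comes from B minor. It is labeled ii°.

ii°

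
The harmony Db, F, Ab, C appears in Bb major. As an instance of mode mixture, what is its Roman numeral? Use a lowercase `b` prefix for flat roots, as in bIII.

bIIImaj7

The root Db is the lowered 3rd scale degree — diatonically Bb major has D there. Db–F–Ab–C is a major-seventh chord — the form found in Bb minor, not the diatonic iii (Dm). Borrowed into Bb major it is written bIIImaj7.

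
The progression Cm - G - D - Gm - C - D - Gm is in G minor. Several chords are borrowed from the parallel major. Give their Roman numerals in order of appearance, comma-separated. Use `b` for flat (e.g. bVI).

The diatonic triads in G minor (with V from harmonic minor) are Gm, Adim, Bb, Cm, D, Eb, F. Of the given chords, Cm, D and Gm are diatonic. But G (G–B–D) is foreign: the diatonic i on degree 1 is Gm, whereas G comes from G major. It is labeled I. C (C–E–G) is not: scale degree 4 in G minor carries Cm (iv). In G major the chord on that degree is C, so here it functions as IV, borrowed from the parallel major.

I, IV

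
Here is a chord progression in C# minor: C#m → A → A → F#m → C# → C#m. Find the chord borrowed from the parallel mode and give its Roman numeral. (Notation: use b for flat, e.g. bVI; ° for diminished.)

I

The diatonic triads in C# minor (with V from harmonic minor) are C#m, D#dim, E, F#m, G#, A, B. C#m, A and F#m all belong to that set. C# (C#–E#–G#) doesn't fit — on degree 1 C# minor would have C#m (i). C# is the degree-1 chord of C# major, so it is the borrowed I.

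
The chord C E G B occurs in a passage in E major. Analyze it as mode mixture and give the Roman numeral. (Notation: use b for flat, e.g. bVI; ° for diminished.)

bVImaj7

The root C is the lowered 6th scale degree — diatonically E major has C# there. Diatonically E major has C#m (vi) on that degree; C–E–G–B is instead the major-seventh chord native to E minor, so it takes the label bVImaj7.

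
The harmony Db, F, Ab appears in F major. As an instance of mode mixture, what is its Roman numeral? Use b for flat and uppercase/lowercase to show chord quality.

bVI

In F major scale degree 6 is D; Db is its lowered form, from F minor. Diatonically F major has Dm (vi) on that degree; Db–F–Ab is instead the major chord native to F minor, so it takes the label bVI.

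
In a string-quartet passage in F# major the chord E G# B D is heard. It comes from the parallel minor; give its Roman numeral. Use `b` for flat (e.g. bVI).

bVII7

E is the lowered form of scale degree 7 in F# major (the diatonic degree 7 is E#). E–G#–B–D is a dominant-seventh chord — the form found in F# minor, not the diatonic vii° (E#dim). Borrowed into F# major it is written bVII7.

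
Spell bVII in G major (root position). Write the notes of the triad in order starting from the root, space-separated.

F A C

The root of bVII is the lowered 7th degree: F# becomes F. Building the major chord from the parallel minor on F: F–A–C.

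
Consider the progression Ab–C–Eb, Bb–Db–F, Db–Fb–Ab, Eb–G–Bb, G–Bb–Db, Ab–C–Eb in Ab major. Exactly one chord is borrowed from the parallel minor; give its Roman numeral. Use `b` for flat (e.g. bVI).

Ab major has the diatonic set Ab, Bbm, Cm, Db, Eb, Fm, Gdim. Ab–C–Eb = Ab, Bb–Db–F = Bbm, Eb–G–Bb = Eb and G–Bb–Db = Gdim are all diatonic. But Db–Fb–Ab is foreign: the diatonic IV on degree 4 is Db, whereas Dbm comes from Ab minor. It is labeled iv.

iv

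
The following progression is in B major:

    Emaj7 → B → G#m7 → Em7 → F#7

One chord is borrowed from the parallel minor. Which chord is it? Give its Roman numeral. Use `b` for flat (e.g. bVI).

The diatonic triads in B major are B, C#m, D#m, E, F#, G#m, A#dim. Emaj7, B, G#m7 and F#7 are all diatonic. Em7 (E–G–B–D) doesn't fit — on degree 4 B major would have E (IV). Em7 is the degree-4 chord of B minor, so it is the borrowed iv7.

iv7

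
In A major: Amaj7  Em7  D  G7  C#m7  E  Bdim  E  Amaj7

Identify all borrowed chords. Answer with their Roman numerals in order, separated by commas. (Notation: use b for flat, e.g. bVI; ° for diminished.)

v7, bVII7, ii°

In A major the diatonic chords are A, Bm, C#m, D, E, F#m, G#dim. Amaj7, D, C#m7 and E all belong to that set. Em7 (E–G–B–D) is not: scale degree 5 in A major carries E (V). In A minor the chord on that degree is Em7, so here it functions as v7, borrowed from the parallel minor. But G7 (G–B–D–F) is foreign: the diatonic vii° on degree 7 is G#dim, whereas G7 comes from A minor. It is labeled bVII7. But Bdim (B–D–F) is foreign: the diatonic ii on degree 2 is Bm, whereas Bdim comes from A minor. It is labeled ii°.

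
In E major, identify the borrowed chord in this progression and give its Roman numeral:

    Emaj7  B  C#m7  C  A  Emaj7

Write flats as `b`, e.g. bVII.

The diatonic triads in E major are E, F#m, G#m, A, B, C#m, D#dim. Emaj7, B, C#m7 and A are all diatonic. C (C–E–G) doesn't fit — on degree 6 E major would have C#m (vi). C is the degree-6 chord of E minor, so it is the borrowed bVI.

bVI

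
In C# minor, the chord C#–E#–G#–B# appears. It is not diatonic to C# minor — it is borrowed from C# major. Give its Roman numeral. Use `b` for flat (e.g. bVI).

Imaj7

C# is scale degree 1 in C# minor. The diatonic chord on degree 1 would be C#m (i), but C#–E#–G#–B# is the major-seventh chord from C# major. As a borrowed chord it is labeled Imaj7.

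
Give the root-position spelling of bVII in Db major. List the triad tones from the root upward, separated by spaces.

Scale degree 7 in Db major is C. bVII uses the lowered form, Cb, taken from Db minor. Stacking thirds in Db minor on Cb gives Cb–Eb–Gb.

Cb Eb Gb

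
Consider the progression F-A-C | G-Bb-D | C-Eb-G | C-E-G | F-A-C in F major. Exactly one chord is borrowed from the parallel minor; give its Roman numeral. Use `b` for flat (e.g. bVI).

v

In F major the diatonic chords are F, Gm, Am, Bb, C, Dm, Edim. F–A–C = F, G–Bb–D = Gm and C–E–G = C are all diatonic. C–Eb–G doesn't fit — on degree 5 F major would have C (V). Cm is the degree-5 chord of F minor, so it is the borrowed v.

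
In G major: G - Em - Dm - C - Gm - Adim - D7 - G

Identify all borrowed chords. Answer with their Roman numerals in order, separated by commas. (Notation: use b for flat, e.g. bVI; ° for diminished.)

G major has the diatonic set G, Am, Bm, C, D, Em, F#dim. G, Em, C and D7 are all diatonic. Dm (D–F–A) is not: scale degree 5 in G major carries D (V). In G minor the chord on that degree is Dm, so here it functions as v, borrowed from the parallel minor. But Gm (G–Bb–D) is foreign: the diatonic I on degree 1 is G, whereas Gm comes from G minor. It is labeled i. Adim (A–C–Eb) doesn't fit — on degree 2 G major would have Am (ii). Adim is the degree-2 chord of G minor, so it is the borrowed ii°.

v, i, ii°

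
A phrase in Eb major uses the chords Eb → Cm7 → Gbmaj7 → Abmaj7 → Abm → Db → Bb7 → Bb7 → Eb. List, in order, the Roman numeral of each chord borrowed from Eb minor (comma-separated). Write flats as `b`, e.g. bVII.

bIIImaj7, iv, bVII

The diatonic triads in Eb major are Eb, Fm, Gm, Ab, Bb, Cm, Ddim. Of the given chords, Eb, Cm7, Abmaj7 and Bb7 are diatonic. Gbmaj7 (Gb–Bb–Db–F) is not: scale degree 3 in Eb major carries Gm (iii). In Eb minor the chord on that degree is Gbmaj7, so here it functions as bIIImaj7, borrowed from the parallel minor. Abm (Ab–Cb–Eb) is not: scale degree 4 in Eb major carries Ab (IV). In Eb minor the chord on that degree is Abm, so here it functions as iv, borrowed from the parallel minor. But Db (Db–F–Ab) is foreign: the diatonic vii° on degree 7 is Ddim, whereas Db comes from Eb minor. It is labeled bVII.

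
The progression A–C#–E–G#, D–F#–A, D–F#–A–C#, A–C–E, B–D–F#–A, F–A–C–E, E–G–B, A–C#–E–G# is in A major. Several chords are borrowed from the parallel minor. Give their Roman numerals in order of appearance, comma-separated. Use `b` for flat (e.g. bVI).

A major has the diatonic set A, Bm, C#m, D, E, F#m, G#dim. Of the given chords, A–C#–E–G# = Amaj7, D–F#–A = D, D–F#–A–C# = Dmaj7 and B–D–F#–A = Bm7 are diatonic. A–C–E doesn't fit — on degree 1 A major would have A (I). Am is the degree-1 chord of A minor, so it is the borrowed i. But F–A–C–E is foreign: the diatonic vi on degree 6 is F#m, whereas Fmaj7 comes from A minor. It is labeled bVImaj7. But E–G–B is foreign: the diatonic V on degree 5 is E, whereas Em comes from A minor. It is labeled v.

i, bVImaj7, v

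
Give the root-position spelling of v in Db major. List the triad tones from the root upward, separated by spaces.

Ab Cb Eb

The root, Ab, is scale degree 5 — the same note in Db major and Db minor; only the chord quality changes. In Db minor the chord on Ab is Ab–Cb–Eb.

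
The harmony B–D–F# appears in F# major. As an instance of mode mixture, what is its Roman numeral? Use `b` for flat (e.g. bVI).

The root B is the diatonic 4th degree of F# major; the borrowing shows in the chord quality. The diatonic chord on degree 4 would be B (IV), but B–D–F# is the minor chord from F# minor. As a borrowed chord it is labeled iv.

iv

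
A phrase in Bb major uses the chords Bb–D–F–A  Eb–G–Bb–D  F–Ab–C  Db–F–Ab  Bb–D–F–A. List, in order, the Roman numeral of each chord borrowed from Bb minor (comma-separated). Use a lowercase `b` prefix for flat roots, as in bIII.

v, bIII

The diatonic triads in Bb major are Bb, Cm, Dm, Eb, F, Gm, Adim. Bb–D–F–A = Bbmaj7 and Eb–G–Bb–D = Ebmaj7 are both diatonic. But F–Ab–C is foreign: the diatonic V on degree 5 is F, whereas Fm comes from Bb minor. It is labeled v. Db–F–Ab doesn't fit — on degree 3 Bb major would have Dm (iii). Db is the degree-3 chord of Bb minor, so it is the borrowed bIII.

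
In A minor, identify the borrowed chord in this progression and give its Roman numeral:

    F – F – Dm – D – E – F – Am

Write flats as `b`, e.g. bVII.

IV

A minor has the diatonic set Am, Bdim, C, Dm, E, F, G (with V from harmonic minor). Of the given chords, F, Dm, E and Am are diatonic. But D (D–F#–A) is foreign: the diatonic iv on degree 4 is Dm, whereas D comes from A major. It is labeled IV.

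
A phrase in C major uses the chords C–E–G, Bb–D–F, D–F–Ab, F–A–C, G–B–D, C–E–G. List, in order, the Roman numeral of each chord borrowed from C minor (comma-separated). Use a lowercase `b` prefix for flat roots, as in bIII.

In C major the diatonic chords are C, Dm, Em, F, G, Am, Bdim. C–E–G = C, F–A–C = F and G–B–D = G all belong to that set. But Bb–D–F is foreign: the diatonic vii° on degree 7 is Bdim, whereas Bb comes from C minor. It is labeled bVII. But D–F–Ab is foreign: the diatonic ii on degree 2 is Dm, whereas Ddim comes from C minor. It is labeled ii°.

bVII, ii°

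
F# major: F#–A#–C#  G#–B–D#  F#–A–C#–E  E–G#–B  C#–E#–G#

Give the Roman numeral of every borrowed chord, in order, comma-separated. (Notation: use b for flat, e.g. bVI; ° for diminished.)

F# major has the diatonic set F#, G#m, A#m, B, C#, D#m, E#dim. Of the given chords, F#–A#–C# = F#, G#–B–D# = G#m and C#–E#–G# = C# are diatonic. But F#–A–C#–E is foreign: the diatonic I on degree 1 is F#, whereas F#m7 comes from F# minor. It is labeled i7. E–G#–B doesn't fit — on degree 7 F# major would have E#dim (vii°). E is the degree-7 chord of F# minor, so it is the borrowed bVII.

i7, bVII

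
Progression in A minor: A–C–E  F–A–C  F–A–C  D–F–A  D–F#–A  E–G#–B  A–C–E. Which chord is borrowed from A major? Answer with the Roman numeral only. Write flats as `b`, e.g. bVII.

IV

The diatonic triads in A minor (with V from harmonic minor) are Am, Bdim, C, Dm, E, F, G. A–C–E = Am, F–A–C = F, D–F–A = Dm and E–G#–B = E are all diatonic. But D–F#–A is foreign: the diatonic iv on degree 4 is Dm, whereas D comes from A major. It is labeled IV.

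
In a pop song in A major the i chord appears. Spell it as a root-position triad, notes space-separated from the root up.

i is built on scale degree 1, which is A in both A major and its parallel. Building the minor chord from the parallel minor on A: A–C–E.

A C E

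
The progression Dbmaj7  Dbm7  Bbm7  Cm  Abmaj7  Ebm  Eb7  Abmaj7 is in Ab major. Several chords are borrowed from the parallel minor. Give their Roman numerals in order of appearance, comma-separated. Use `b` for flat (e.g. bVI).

iv7, v

In Ab major the diatonic chords are Ab, Bbm, Cm, Db, Eb, Fm, Gdim. Dbmaj7, Bbm7, Cm, Abmaj7 and Eb7 are all diatonic. Dbm7 (Db–Fb–Ab–Cb) doesn't fit — on degree 4 Ab major would have Db (IV). Dbm7 is the degree-4 chord of Ab minor, so it is the borrowed iv7. Ebm (Eb–Gb–Bb) is not: scale degree 5 in Ab major carries Eb (V). In Ab minor the chord on that degree is Ebm, so here it functions as v, borrowed from the parallel minor.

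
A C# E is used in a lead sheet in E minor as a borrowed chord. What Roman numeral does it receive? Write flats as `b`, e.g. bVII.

IV

The root A is the diatonic 4th degree of E minor; the borrowing shows in the chord quality. Diatonically E minor has Am (iv) on that degree; A–C#–E is instead the major chord native to E major, so it takes the label IV.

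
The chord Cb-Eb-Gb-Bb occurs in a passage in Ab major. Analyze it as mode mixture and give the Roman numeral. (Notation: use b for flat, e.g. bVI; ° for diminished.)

bIIImaj7

The root Cb is the lowered 3rd scale degree — diatonically Ab major has C there. The diatonic chord on degree 3 would be Cm (iii), but Cb–Eb–Gb–Bb is the major-seventh chord from Ab minor. As a borrowed chord it is labeled bIIImaj7.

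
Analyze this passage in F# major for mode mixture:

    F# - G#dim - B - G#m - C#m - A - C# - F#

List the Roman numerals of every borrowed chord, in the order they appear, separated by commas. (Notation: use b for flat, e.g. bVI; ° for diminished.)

ii°, v, bIII

In F# major the diatonic chords are F#, G#m, A#m, B, C#, D#m, E#dim. F#, B, G#m and C# all belong to that set. But G#dim (G#–B–D) is foreign: the diatonic ii on degree 2 is G#m, whereas G#dim comes from F# minor. It is labeled ii°. But C#m (C#–E–G#) is foreign: the diatonic V on degree 5 is C#, whereas C#m comes from F# minor. It is labeled v. A (A–C#–E) is not: scale degree 3 in F# major carries A#m (iii). In F# minor the chord on that degree is A, so here it functions as bIII, borrowed from the parallel minor.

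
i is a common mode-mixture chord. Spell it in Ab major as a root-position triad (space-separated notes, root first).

Ab Cb Eb

i is built on scale degree 1, which is Ab in both Ab major and its parallel. In Ab minor the chord on Ab is Ab–Cb–Eb.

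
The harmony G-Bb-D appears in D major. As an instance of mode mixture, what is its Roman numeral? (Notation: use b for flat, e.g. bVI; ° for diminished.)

G is scale degree 4 in D major. Diatonically D major has G (IV) on that degree; G–Bb–D is instead the minor chord native to D minor, so it takes the label iv.

iv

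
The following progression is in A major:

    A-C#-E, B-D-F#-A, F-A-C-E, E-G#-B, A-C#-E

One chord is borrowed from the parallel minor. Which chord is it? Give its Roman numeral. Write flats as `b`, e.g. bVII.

bVImaj7

A major has the diatonic set A, Bm, C#m, D, E, F#m, G#dim. A–C#–E = A, B–D–F#–A = Bm7 and E–G#–B = E are all diatonic. F–A–C–E doesn't fit — on degree 6 A major would have F#m (vi). Fmaj7 is the degree-6 chord of A minor, so it is the borrowed bVImaj7.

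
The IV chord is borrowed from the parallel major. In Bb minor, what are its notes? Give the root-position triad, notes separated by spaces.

Eb G Bb

The root, Eb, is scale degree 4 — the same note in Bb minor and Bb major; only the chord quality changes. Building the major chord from the parallel major on Eb: Eb–G–Bb.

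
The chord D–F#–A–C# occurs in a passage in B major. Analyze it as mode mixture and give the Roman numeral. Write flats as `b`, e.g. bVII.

bIIImaj7

In B major scale degree 3 is D#; D is its lowered form, from B minor. The diatonic chord on degree 3 would be D#m (iii), but D–F#–A–C# is the major-seventh chord from B minor. As a borrowed chord it is labeled bIIImaj7.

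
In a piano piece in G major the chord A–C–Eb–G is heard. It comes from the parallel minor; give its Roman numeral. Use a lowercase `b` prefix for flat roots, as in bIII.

iiø7

A is scale degree 2 in G major. Diatonically G major has Am (ii) on that degree; A–C–Eb–G is instead the half-diminished-seventh chord native to G minor, so it takes the label iiø7.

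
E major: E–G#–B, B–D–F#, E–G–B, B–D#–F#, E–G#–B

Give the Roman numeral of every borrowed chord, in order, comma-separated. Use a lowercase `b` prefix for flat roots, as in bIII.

The diatonic triads in E major are E, F#m, G#m, A, B, C#m, D#dim. E–G#–B = E and B–D#–F# = B both belong to that set. But B–D–F# is foreign: the diatonic V on degree 5 is B, whereas Bm comes from E minor. It is labeled v. But E–G–B is foreign: the diatonic I on degree 1 is E, whereas Em comes from E minor. It is labeled i.

v, i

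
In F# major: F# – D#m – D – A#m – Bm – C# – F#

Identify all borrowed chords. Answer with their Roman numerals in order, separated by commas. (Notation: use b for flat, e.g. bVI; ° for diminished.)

bVI, iv

F# major has the diatonic set F#, G#m, A#m, B, C#, D#m, E#dim. F#, D#m, A#m and C# are all diatonic. D (D–F#–A) doesn't fit — on degree 6 F# major would have D#m (vi). D is the degree-6 chord of F# minor, so it is the borrowed bVI. But Bm (B–D–F#) is foreign: the diatonic IV on degree 4 is B, whereas Bm comes from F# minor. It is labeled iv.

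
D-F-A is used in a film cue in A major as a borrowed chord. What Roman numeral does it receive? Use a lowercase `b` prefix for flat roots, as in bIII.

iv

The root D is the diatonic 4th degree of A major; the borrowing shows in the chord quality. D–F–A is a minor chord — the form found in A minor, not the diatonic IV (D). Borrowed into A major it is written iv.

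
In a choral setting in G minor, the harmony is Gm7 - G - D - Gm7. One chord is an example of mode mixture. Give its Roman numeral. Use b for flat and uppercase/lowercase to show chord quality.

I

The diatonic triads in G minor (with V from harmonic minor) are Gm, Adim, Bb, Cm, D, Eb, F. Gm7 and D are both diatonic. But G (G–B–D) is foreign: the diatonic i on degree 1 is Gm, whereas G comes from G major. It is labeled I.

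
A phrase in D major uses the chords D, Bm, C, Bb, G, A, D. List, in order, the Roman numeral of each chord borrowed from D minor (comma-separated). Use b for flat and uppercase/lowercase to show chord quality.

In D major the diatonic chords are D, Em, F#m, G, A, Bm, C#dim. D, Bm, G and A are all diatonic. C (C–E–G) doesn't fit — on degree 7 D major would have C#dim (vii°). C is the degree-7 chord of D minor, so it is the borrowed bVII. Bb (Bb–D–F) doesn't fit — on degree 6 D major would have Bm (vi). Bb is the degree-6 chord of D minor, so it is the borrowed bVI.

bVII, bVI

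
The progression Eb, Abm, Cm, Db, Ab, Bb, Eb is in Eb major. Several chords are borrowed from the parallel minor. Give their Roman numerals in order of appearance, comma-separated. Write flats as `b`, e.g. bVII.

Eb major has the diatonic set Eb, Fm, Gm, Ab, Bb, Cm, Ddim. Eb, Cm, Ab and Bb are all diatonic. But Abm (Ab–Cb–Eb) is foreign: the diatonic IV on degree 4 is Ab, whereas Abm comes from Eb minor. It is labeled iv. Db (Db–F–Ab) is not: scale degree 7 in Eb major carries Ddim (vii°). In Eb minor the chord on that degree is Db, so here it functions as bVII, borrowed from the parallel minor.

iv, bVII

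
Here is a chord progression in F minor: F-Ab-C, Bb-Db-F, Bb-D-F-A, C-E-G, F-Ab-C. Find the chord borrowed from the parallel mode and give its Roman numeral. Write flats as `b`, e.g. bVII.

IVmaj7

In F minor (with V from harmonic minor) the diatonic chords are Fm, Gdim, Ab, Bbm, C, Db, Eb. F–Ab–C = Fm, Bb–Db–F = Bbm and C–E–G = C are all diatonic. Bb–D–F–A doesn't fit — on degree 4 F minor would have Bbm (iv). Bbmaj7 is the degree-4 chord of F major, so it is the borrowed IVmaj7.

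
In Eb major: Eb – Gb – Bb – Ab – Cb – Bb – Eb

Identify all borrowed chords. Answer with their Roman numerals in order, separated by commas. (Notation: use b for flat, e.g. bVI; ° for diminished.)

bIII, bVI

Eb major has the diatonic set Eb, Fm, Gm, Ab, Bb, Cm, Ddim. Of the given chords, Eb, Bb and Ab are diatonic. But Gb (Gb–Bb–Db) is foreign: the diatonic iii on degree 3 is Gm, whereas Gb comes from Eb minor. It is labeled bIII. But Cb (Cb–Eb–Gb) is foreign: the diatonic vi on degree 6 is Cm, whereas Cb comes from Eb minor. It is labeled bVI.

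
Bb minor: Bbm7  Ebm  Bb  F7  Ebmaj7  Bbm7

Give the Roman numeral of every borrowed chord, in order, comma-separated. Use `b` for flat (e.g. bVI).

I, IVmaj7

Bb minor has the diatonic set Bbm, Cdim, Db, Ebm, F, Gb, Ab (with V from harmonic minor). Bbm7, Ebm and F7 are all diatonic. Bb (Bb–D–F) doesn't fit — on degree 1 Bb minor would have Bbm (i). Bb is the degree-1 chord of Bb major, so it is the borrowed I. Ebmaj7 (Eb–G–Bb–D) is not: scale degree 4 in Bb minor carries Ebm (iv). In Bb major the chord on that degree is Ebmaj7, so here it functions as IVmaj7, borrowed from the parallel major.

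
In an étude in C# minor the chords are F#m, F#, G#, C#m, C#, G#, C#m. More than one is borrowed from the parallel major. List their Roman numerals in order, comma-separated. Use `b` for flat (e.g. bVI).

The diatonic triads in C# minor (with V from harmonic minor) are C#m, D#dim, E, F#m, G#, A, B. F#m, G# and C#m all belong to that set. But F# (F#–A#–C#) is foreign: the diatonic iv on degree 4 is F#m, whereas F# comes from C# major. It is labeled IV. C# (C#–E#–G#) is not: scale degree 1 in C# minor carries C#m (i). In C# major the chord on that degree is C#, so here it functions as I, borrowed from the parallel major.

IV, I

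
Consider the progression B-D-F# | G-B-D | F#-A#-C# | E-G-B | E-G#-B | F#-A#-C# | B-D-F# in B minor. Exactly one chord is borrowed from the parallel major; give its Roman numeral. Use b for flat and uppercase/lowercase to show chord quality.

IV

In B minor (with V from harmonic minor) the diatonic chords are Bm, C#dim, D, Em, F#, G, A. B–D–F# = Bm, G–B–D = G, F#–A#–C# = F# and E–G–B = Em all belong to that set. But E–G#–B is foreign: the diatonic iv on degree 4 is Em, whereas E comes from B major. It is labeled IV.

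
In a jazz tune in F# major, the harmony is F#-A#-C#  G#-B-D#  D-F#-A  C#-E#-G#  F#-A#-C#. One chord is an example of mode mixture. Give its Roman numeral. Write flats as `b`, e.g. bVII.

In F# major the diatonic chords are F#, G#m, A#m, B, C#, D#m, E#dim. Of the given chords, F#–A#–C# = F#, G#–B–D# = G#m and C#–E#–G# = C# are diatonic. D–F#–A is not: scale degree 6 in F# major carries D#m (vi). In F# minor the chord on that degree is D, so here it functions as bVI, borrowed from the parallel minor.

bVI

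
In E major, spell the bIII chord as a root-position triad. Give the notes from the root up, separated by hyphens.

G-B-D

The root of bIII is the lowered 3rd degree: G# becomes G. Stacking thirds in E minor on G gives G–B–D.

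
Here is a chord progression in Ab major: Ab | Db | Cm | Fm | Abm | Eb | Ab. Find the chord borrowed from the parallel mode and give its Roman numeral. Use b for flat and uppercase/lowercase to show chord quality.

i

Ab major has the diatonic set Ab, Bbm, Cm, Db, Eb, Fm, Gdim. Ab, Db, Cm, Fm and Eb are all diatonic. Abm (Ab–Cb–Eb) is not: scale degree 1 in Ab major carries Ab (I). In Ab minor the chord on that degree is Abm, so here it functions as i, borrowed from the parallel minor.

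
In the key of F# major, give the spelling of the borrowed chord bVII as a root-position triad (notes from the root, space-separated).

E G# B

Scale degree 7 in F# major is E#. bVII uses the lowered form, E, taken from F# minor. Stacking thirds in F# minor on E gives E–G#–B.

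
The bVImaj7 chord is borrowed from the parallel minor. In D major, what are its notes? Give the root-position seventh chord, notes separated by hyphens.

Bb-D-F-A

bVImaj7 is built on the lowered scale degree 6. In D major degree 6 is B; lowered it becomes Bb. In D minor the chord on Bb is Bb–D–F–A.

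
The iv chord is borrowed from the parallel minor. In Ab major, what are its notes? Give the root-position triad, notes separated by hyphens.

The root, Db, is scale degree 4 — the same note in Ab major and Ab minor; only the chord quality changes. In Ab minor the chord on Db is Db–Fb–Ab.

Db-Fb-Ab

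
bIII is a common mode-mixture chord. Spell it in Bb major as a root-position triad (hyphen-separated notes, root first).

Db-F-Ab

Scale degree 3 in Bb major is D. bIII uses the lowered form, Db, taken from Bb minor. Building the major chord from the parallel minor on Db: Db–F–Ab.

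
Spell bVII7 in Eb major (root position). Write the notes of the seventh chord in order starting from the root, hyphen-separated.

bVII7 is built on the lowered scale degree 7. In Eb major degree 7 is D; lowered it becomes Db. Building the dominant-seventh chord from the parallel minor on Db: Db–F–Ab–Cb.

Db-F-Ab-Cb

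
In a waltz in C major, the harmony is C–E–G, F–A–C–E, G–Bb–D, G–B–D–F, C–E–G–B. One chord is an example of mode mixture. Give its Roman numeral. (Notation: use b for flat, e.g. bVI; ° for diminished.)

C major has the diatonic set C, Dm, Em, F, G, Am, Bdim. C–E–G = C, F–A–C–E = Fmaj7, G–B–D–F = G7 and C–E–G–B = Cmaj7 all belong to that set. But G–Bb–D is foreign: the diatonic V on degree 5 is G, whereas Gm comes from C minor. It is labeled v.

v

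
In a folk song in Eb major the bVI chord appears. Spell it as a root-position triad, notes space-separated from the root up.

Cb Eb Gb

Scale degree 6 in Eb major is C. bVI uses the lowered form, Cb, taken from Eb minor. Stacking thirds in Eb minor on Cb gives Cb–Eb–Gb.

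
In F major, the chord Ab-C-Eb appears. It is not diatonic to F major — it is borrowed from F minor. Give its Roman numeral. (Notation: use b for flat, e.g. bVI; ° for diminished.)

bIII

The root Ab is the lowered 3rd scale degree — diatonically F major has A there. Ab–C–Eb is a major chord — the form found in F minor, not the diatonic iii (Am). Borrowed into F major it is written bIII.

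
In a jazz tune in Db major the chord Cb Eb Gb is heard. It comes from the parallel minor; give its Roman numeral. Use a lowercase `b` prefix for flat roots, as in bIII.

In Db major scale degree 7 is C; Cb is its lowered form, from Db minor. The diatonic chord on degree 7 would be Cdim (vii°), but Cb–Eb–Gb is the major chord from Db minor. As a borrowed chord it is labeled bVII.

bVII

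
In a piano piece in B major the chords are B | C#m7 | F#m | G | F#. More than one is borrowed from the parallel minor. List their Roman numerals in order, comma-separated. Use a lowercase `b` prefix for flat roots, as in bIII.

B major has the diatonic set B, C#m, D#m, E, F#, G#m, A#dim. Of the given chords, B, C#m7 and F# are diatonic. But F#m (F#–A–C#) is foreign: the diatonic V on degree 5 is F#, whereas F#m comes from B minor. It is labeled v. G (G–B–D) doesn't fit — on degree 6 B major would have G#m (vi). G is the degree-6 chord of B minor, so it is the borrowed bVI.

v, bVI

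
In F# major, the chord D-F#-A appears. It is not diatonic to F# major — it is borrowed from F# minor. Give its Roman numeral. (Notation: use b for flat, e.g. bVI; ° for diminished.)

D is the lowered form of scale degree 6 in F# major (the diatonic degree 6 is D#). Diatonically F# major has D#m (vi) on that degree; D–F#–A is instead the major chord native to F# minor, so it takes the label bVI.

bVI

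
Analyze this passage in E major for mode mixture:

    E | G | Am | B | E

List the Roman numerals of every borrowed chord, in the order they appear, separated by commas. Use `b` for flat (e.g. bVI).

In E major the diatonic chords are E, F#m, G#m, A, B, C#m, D#dim. Of the given chords, E and B are diatonic. But G (G–B–D) is foreign: the diatonic iii on degree 3 is G#m, whereas G comes from E minor. It is labeled bIII. Am (A–C–E) is not: scale degree 4 in E major carries A (IV). In E minor the chord on that degree is Am, so here it functions as iv, borrowed from the parallel minor.

bIII, iv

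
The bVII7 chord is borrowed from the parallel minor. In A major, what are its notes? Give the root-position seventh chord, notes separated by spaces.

G B D F

bVII7 is built on the lowered scale degree 7. In A major degree 7 is G#; lowered it becomes G. Stacking thirds in A minor on G gives G–B–D–F.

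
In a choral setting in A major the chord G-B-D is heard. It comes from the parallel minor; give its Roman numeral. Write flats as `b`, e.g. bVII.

bVII

The root G is the lowered 7th scale degree — diatonically A major has G# there. G–B–D is a major chord — the form found in A minor, not the diatonic vii° (G#dim). Borrowed into A major it is written bVII.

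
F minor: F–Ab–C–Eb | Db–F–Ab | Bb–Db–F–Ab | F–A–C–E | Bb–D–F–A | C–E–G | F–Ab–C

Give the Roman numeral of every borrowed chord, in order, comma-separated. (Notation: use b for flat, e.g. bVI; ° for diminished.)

The diatonic triads in F minor (with V from harmonic minor) are Fm, Gdim, Ab, Bbm, C, Db, Eb. Of the given chords, F–Ab–C–Eb = Fm7, Db–F–Ab = Db, Bb–Db–F–Ab = Bbm7, C–E–G = C and F–Ab–C = Fm are diatonic. But F–A–C–E is foreign: the diatonic i on degree 1 is Fm, whereas Fmaj7 comes from F major. It is labeled Imaj7. But Bb–D–F–A is foreign: the diatonic iv on degree 4 is Bbm, whereas Bbmaj7 comes from F major. It is labeled IVmaj7.

Imaj7, IVmaj7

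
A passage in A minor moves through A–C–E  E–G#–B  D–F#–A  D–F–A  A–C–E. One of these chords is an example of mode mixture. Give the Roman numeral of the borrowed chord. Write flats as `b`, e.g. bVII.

A minor has the diatonic set Am, Bdim, C, Dm, E, F, G (with V from harmonic minor). A–C–E = Am, E–G#–B = E and D–F–A = Dm are all diatonic. D–F#–A doesn't fit — on degree 4 A minor would have Dm (iv). D is the degree-4 chord of A major, so it is the borrowed IV.

IV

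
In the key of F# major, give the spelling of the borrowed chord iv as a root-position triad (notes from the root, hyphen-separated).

B-D-F#

iv is built on scale degree 4, which is B in both F# major and its parallel. Building the minor chord from the parallel minor on B: B–D–F#.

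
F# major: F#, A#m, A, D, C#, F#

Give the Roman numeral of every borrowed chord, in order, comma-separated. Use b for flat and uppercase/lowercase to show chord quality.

F# major has the diatonic set F#, G#m, A#m, B, C#, D#m, E#dim. F#, A#m and C# all belong to that set. A (A–C#–E) is not: scale degree 3 in F# major carries A#m (iii). In F# minor the chord on that degree is A, so here it functions as bIII, borrowed from the parallel minor. D (D–F#–A) is not: scale degree 6 in F# major carries D#m (vi). In F# minor the chord on that degree is D, so here it functions as bVI, borrowed from the parallel minor.

bIII, bVI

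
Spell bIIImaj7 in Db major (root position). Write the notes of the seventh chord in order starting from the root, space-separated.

Scale degree 3 in Db major is F. bIIImaj7 uses the lowered form, Fb, taken from Db minor. Stacking thirds in Db minor on Fb gives Fb–Ab–Cb–Eb.

Fb Ab Cb Eb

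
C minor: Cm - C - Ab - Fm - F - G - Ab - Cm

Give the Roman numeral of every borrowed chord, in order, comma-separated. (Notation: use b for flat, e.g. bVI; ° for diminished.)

C minor has the diatonic set Cm, Ddim, Eb, Fm, G, Ab, Bb (with V from harmonic minor). Of the given chords, Cm, Ab, Fm and G are diatonic. C (C–E–G) is not: scale degree 1 in C minor carries Cm (i). In C major the chord on that degree is C, so here it functions as I, borrowed from the parallel major. F (F–A–C) doesn't fit — on degree 4 C minor would have Fm (iv). F is the degree-4 chord of C major, so it is the borrowed IV.

I, IV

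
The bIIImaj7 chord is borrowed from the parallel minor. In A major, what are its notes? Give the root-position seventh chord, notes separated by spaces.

bIIImaj7 is built on the lowered scale degree 3. In A major degree 3 is C#; lowered it becomes C. In A minor the chord on C is C–E–G–B.

C E G B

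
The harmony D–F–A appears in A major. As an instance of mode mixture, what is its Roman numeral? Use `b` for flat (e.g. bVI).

iv

The root D is the diatonic 4th degree of A major; the borrowing shows in the chord quality. D–F–A is a minor chord — the form found in A minor, not the diatonic IV (D). Borrowed into A major it is written iv.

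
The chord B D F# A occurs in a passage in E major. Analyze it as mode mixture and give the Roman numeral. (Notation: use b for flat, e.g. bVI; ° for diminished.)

B is scale degree 5 in E major. B–D–F#–A is a minor-seventh chord — the form found in E minor, not the diatonic V (B). Borrowed into E major it is written v7.

v7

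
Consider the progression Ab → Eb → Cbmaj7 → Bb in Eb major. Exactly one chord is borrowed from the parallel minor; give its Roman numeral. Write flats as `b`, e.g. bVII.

bVImaj7

Eb major has the diatonic set Eb, Fm, Gm, Ab, Bb, Cm, Ddim. Of the given chords, Ab, Eb and Bb are diatonic. But Cbmaj7 (Cb–Eb–Gb–Bb) is foreign: the diatonic vi on degree 6 is Cm, whereas Cbmaj7 comes from Eb minor. It is labeled bVImaj7.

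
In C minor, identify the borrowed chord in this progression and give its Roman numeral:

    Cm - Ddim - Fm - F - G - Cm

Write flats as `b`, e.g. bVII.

IV

In C minor (with V from harmonic minor) the diatonic chords are Cm, Ddim, Eb, Fm, G, Ab, Bb. Cm, Ddim, Fm and G are all diatonic. But F (F–A–C) is foreign: the diatonic iv on degree 4 is Fm, whereas F comes from C major. It is labeled IV.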